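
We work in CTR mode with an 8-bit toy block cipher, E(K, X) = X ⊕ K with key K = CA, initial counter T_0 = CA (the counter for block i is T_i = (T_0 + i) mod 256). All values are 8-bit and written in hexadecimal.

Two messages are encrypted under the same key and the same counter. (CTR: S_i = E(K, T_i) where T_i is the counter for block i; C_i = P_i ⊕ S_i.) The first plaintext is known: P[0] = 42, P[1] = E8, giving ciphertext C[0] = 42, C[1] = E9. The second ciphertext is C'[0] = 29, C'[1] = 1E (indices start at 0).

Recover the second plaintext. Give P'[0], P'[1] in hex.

In CTR with a reused counter, both messages share the same keystream S_i, so C_i ⊕ C'_i = P_i ⊕ P'_i and thus P'_i = P_i ⊕ C_i ⊕ C'_i.
P'[0]: 42 ⊕ 42 ⊕ 29 = 29.
P'[1]: E8 ⊕ E9 ⊕ 1E = 1F.

P'[0] = 29, P'[1] = 1F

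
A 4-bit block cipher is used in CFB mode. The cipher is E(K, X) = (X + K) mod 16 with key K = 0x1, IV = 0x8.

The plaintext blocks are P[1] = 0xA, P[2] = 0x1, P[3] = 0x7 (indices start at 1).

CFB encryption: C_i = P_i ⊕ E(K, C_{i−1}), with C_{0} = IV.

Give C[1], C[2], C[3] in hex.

C[1] = 0x3, C[2] = 0x5, C[3] = 0x1

C[1]: E(K, 0x8) = 0x9; 0xA ⊕ 0x9 = 0x3.
C[2]: E(K, 0x3) = 0x4; 0x1 ⊕ 0x4 = 0x5.
C[3]: E(K, 0x5) = 0x6; 0x7 ⊕ 0x6 = 0x1.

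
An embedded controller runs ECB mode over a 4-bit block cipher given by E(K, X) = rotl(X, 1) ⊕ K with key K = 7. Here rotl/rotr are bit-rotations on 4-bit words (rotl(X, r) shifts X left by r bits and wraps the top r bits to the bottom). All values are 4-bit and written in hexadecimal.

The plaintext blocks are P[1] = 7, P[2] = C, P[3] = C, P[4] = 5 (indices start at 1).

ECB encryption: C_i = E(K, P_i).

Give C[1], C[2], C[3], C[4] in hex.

C[1]: E(K, 7) = 9.
C[2]: E(K, C) = E.
C[3]: E(K, C) = E.
C[4]: E(K, 5) = D.

C[1] = 9, C[2] = E, C[3] = E, C[4] = D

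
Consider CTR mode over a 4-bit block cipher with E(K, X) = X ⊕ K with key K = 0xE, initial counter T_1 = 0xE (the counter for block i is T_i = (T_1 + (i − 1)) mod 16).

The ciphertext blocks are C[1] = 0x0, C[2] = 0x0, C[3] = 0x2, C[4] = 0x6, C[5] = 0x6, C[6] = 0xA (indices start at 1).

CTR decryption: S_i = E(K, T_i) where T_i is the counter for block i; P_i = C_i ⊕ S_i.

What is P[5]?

P[5] = 0xA

P[5]: T = 0x2, S = E(K, T) = 0xC; 0x6 ⊕ 0xC = 0xA.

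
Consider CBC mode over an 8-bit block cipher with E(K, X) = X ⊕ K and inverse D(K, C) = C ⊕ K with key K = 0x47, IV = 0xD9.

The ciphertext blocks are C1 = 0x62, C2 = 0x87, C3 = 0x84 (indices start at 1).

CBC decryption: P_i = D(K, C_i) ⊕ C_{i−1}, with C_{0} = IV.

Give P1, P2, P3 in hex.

P1: D(K, 0x62) = 0x25; 0x25 ⊕ 0xD9 = 0xFC.
P2: D(K, 0x87) = 0xC0; 0xC0 ⊕ 0x62 = 0xA2.
P3: D(K, 0x84) = 0xC3; 0xC3 ⊕ 0x87 = 0x44.

P1 = 0xFC, P2 = 0xA2, P3 = 0x44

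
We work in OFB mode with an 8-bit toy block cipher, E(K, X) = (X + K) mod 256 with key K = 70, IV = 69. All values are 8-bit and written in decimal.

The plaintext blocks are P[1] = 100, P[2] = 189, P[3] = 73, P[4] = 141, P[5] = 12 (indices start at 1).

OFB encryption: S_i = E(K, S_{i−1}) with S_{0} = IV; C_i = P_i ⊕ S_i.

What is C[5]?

C[5] = 175

C[1]: S = E(K, 69) = 139; 100 ⊕ 139 = 239.
C[2]: S = E(K, 139) = 209; 189 ⊕ 209 = 108.
C[3]: S = E(K, 209) = 23; 73 ⊕ 23 = 94.
C[4]: S = E(K, 23) = 93; 141 ⊕ 93 = 208.
C[5]: S = E(K, 93) = 163; 12 ⊕ 163 = 175.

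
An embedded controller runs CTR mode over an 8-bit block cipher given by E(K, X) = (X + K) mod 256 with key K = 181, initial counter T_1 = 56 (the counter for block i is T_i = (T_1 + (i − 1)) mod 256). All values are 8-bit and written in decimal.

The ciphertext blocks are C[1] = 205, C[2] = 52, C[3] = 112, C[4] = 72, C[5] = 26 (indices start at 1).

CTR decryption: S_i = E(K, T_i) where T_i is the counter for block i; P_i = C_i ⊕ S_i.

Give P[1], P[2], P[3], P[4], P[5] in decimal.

P[1]: T = 56, S = E(K, T) = 237; 205 ⊕ 237 = 32.
P[2]: T = 57, S = E(K, T) = 238; 52 ⊕ 238 = 218.
P[3]: T = 58, S = E(K, T) = 239; 112 ⊕ 239 = 159.
P[4]: T = 59, S = E(K, T) = 240; 72 ⊕ 240 = 184.
P[5]: T = 60, S = E(K, T) = 241; 26 ⊕ 241 = 235.

P[1] = 32, P[2] = 218, P[3] = 159, P[4] = 184, P[5] = 235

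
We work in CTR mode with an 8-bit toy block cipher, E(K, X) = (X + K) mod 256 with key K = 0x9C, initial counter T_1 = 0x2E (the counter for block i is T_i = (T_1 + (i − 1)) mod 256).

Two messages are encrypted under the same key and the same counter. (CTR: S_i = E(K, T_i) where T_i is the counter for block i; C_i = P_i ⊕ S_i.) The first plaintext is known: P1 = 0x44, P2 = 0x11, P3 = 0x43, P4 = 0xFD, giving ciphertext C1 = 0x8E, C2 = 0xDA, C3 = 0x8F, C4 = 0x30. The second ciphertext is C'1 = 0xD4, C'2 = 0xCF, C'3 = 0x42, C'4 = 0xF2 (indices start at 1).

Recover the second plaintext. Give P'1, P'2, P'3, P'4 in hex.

P'1 = 0x1E, P'2 = 0x04, P'3 = 0x8E, P'4 = 0x3F

In CTR with a reused counter, both messages share the same keystream S_i, so C_i ⊕ C'_i = P_i ⊕ P'_i and thus P'_i = P_i ⊕ C_i ⊕ C'_i.
P'1: 0x44 ⊕ 0x8E ⊕ 0xD4 = 0x1E.
P'2: 0x11 ⊕ 0xDA ⊕ 0xCF = 0x04.
P'3: 0x43 ⊕ 0x8F ⊕ 0x42 = 0x8E.
P'4: 0xFD ⊕ 0x30 ⊕ 0xF2 = 0x3F.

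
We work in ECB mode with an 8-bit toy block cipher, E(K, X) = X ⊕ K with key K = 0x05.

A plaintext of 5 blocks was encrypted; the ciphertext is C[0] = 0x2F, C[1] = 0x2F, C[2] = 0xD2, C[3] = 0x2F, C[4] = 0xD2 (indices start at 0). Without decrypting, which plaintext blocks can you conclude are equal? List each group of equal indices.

ECB encrypts each block independently with the same key, so equal ciphertext blocks imply equal plaintext blocks.
C[0] = C[1] = C[3] = 0x2F, so P[0] = P[1] = P[3].
C[2] = C[4] = 0xD2, so P[2] = P[4].

P[0] = P[1] = P[3]; P[2] = P[4]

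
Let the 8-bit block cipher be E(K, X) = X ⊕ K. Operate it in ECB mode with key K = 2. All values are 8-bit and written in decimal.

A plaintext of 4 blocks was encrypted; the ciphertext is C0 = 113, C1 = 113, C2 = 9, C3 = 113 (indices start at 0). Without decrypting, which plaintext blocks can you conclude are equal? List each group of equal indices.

P0 = P1 = P3

ECB encrypts each block independently with the same key, so equal ciphertext blocks imply equal plaintext blocks.
C0 = C1 = C3 = 113, so P0 = P1 = P3.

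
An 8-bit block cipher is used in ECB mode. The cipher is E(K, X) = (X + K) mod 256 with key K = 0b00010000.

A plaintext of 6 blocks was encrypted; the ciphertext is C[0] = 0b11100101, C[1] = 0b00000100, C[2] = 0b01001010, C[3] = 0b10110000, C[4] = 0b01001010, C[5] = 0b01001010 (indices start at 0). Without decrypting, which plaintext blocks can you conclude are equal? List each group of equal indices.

ECB encrypts each block independently with the same key, so equal ciphertext blocks imply equal plaintext blocks.
C[2] = C[4] = C[5] = 0b01001010, so P[2] = P[4] = P[5].

P[2] = P[4] = P[5]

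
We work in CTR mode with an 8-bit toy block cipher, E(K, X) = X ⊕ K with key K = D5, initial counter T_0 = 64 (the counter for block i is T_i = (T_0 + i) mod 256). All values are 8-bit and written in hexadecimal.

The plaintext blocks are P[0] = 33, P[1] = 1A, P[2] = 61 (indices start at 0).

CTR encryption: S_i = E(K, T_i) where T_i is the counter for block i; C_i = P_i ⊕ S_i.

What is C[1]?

C[0]: T = 64, S = E(K, T) = B1; 33 ⊕ B1 = 82.
C[1]: T = 65, S = E(K, T) = B0; 1A ⊕ B0 = AA.

C[1] = AA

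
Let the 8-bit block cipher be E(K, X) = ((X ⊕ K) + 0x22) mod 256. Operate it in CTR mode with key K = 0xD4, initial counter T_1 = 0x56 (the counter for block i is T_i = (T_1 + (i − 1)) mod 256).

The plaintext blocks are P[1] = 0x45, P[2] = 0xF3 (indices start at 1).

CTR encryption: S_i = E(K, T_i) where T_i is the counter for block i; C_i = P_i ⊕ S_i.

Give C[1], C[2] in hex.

C[1]: T = 0x56, S = E(K, T) = 0xA4; 0x45 ⊕ 0xA4 = 0xE1.
C[2]: T = 0x57, S = E(K, T) = 0xA5; 0xF3 ⊕ 0xA5 = 0x56.

C[1] = 0xE1, C[2] = 0x56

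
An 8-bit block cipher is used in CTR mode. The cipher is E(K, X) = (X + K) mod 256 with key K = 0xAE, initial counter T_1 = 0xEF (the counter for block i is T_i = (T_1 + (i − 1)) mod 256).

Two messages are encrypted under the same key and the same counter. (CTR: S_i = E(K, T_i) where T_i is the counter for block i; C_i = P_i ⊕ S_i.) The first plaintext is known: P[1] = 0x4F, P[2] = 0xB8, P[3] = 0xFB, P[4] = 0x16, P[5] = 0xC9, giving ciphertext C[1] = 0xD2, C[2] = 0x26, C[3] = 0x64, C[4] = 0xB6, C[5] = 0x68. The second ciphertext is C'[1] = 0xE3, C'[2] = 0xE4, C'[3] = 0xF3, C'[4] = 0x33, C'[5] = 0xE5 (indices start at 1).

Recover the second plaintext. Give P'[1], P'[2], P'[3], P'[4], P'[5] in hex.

P'[1] = 0x7E, P'[2] = 0x7A, P'[3] = 0x6C, P'[4] = 0x93, P'[5] = 0x44

In CTR with a reused counter, both messages share the same keystream S_i, so C_i ⊕ C'_i = P_i ⊕ P'_i and thus P'_i = P_i ⊕ C_i ⊕ C'_i.
P'[1]: 0x4F ⊕ 0xD2 ⊕ 0xE3 = 0x7E.
P'[2]: 0xB8 ⊕ 0x26 ⊕ 0xE4 = 0x7A.
P'[3]: 0xFB ⊕ 0x64 ⊕ 0xF3 = 0x6C.
P'[4]: 0x16 ⊕ 0xB6 ⊕ 0x33 = 0x93.
P'[5]: 0xC9 ⊕ 0x68 ⊕ 0xE5 = 0x44.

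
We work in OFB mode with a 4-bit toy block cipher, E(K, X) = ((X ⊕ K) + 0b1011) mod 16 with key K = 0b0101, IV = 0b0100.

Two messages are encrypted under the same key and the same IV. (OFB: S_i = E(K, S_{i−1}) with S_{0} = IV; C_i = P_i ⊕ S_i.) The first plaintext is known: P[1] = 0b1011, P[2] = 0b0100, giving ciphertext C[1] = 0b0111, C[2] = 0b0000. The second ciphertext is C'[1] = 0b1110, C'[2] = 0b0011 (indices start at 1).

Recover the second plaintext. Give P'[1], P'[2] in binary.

P'[1] = 0b0010, P'[2] = 0b0111

In OFB with a reused IV, both messages share the same keystream S_i, so C_i ⊕ C'_i = P_i ⊕ P'_i and thus P'_i = P_i ⊕ C_i ⊕ C'_i.
P'[1]: 0b1011 ⊕ 0b0111 ⊕ 0b1110 = 0b0010.
P'[2]: 0b0100 ⊕ 0b0000 ⊕ 0b0011 = 0b0111.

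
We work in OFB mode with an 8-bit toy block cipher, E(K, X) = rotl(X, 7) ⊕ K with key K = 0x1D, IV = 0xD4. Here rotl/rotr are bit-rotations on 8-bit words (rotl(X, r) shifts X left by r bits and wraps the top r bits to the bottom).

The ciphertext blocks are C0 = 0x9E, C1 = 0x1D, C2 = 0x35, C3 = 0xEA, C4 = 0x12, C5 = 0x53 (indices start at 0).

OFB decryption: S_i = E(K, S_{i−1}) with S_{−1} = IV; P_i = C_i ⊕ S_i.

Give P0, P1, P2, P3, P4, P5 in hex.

P0 = 0xE9, P1 = 0xBB, P2 = 0x7B, P3 = 0xD0, P4 = 0x12, P5 = 0x4E

P0: S = E(K, 0xD4) = 0x77; 0x9E ⊕ 0x77 = 0xE9.
P1: S = E(K, 0x77) = 0xA6; 0x1D ⊕ 0xA6 = 0xBB.
P2: S = E(K, 0xA6) = 0x4E; 0x35 ⊕ 0x4E = 0x7B.
P3: S = E(K, 0x4E) = 0x3A; 0xEA ⊕ 0x3A = 0xD0.
P4: S = E(K, 0x3A) = 0x00; 0x12 ⊕ 0x00 = 0x12.
P5: S = E(K, 0x00) = 0x1D; 0x53 ⊕ 0x1D = 0x4E.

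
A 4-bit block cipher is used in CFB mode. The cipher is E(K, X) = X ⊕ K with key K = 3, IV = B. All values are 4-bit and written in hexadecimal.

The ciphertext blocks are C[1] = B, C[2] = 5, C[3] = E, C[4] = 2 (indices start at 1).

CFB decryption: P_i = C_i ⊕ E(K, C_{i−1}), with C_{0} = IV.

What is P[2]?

P[2] = D

P[2]: E(K, B) = 8; 5 ⊕ 8 = D.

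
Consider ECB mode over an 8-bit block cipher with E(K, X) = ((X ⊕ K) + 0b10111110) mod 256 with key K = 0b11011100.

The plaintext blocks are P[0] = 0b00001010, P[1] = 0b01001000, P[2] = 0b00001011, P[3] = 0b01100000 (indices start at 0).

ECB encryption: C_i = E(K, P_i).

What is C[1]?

C[1] = 0b01010010

C[1]: E(K, 0b01001000) = 0b01010010.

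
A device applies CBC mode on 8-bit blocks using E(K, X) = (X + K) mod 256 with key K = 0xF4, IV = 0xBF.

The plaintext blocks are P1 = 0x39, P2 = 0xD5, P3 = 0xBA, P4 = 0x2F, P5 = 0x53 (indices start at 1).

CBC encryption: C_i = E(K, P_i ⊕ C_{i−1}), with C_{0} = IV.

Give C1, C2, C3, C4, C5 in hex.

C1: P1 ⊕ 0xBF = 0x86; E(K, 0x86) = 0x7A.
C2: P2 ⊕ 0x7A = 0xAF; E(K, 0xAF) = 0xA3.
C3: P3 ⊕ 0xA3 = 0x19; E(K, 0x19) = 0x0D.
C4: P4 ⊕ 0x0D = 0x22; E(K, 0x22) = 0x16.
C5: P5 ⊕ 0x16 = 0x45; E(K, 0x45) = 0x39.

C1 = 0x7A, C2 = 0xA3, C3 = 0x0D, C4 = 0x16, C5 = 0x39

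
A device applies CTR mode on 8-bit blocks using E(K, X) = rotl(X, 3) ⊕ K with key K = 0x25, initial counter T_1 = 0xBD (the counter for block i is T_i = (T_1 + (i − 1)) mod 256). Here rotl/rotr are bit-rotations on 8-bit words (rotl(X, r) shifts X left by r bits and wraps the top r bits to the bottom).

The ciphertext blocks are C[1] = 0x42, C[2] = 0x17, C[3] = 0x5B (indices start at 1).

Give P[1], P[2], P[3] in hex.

CTR decryption: S_i = E(K, T_i) where T_i is the counter for block i; P_i = C_i ⊕ S_i.
P[1]: T = 0xBD, S = E(K, T) = 0xC8; 0x42 ⊕ 0xC8 = 0x8A.
P[2]: T = 0xBE, S = E(K, T) = 0xD0; 0x17 ⊕ 0xD0 = 0xC7.
P[3]: T = 0xBF, S = E(K, T) = 0xD8; 0x5B ⊕ 0xD8 = 0x83.

P[1] = 0x8A, P[2] = 0xC7, P[3] = 0x83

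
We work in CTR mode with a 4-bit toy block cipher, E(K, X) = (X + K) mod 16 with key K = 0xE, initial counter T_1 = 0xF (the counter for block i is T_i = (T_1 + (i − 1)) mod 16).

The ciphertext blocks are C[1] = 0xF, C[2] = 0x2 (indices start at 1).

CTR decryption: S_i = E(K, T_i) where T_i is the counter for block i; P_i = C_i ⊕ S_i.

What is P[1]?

P[1]: T = 0xF, S = E(K, T) = 0xD; 0xF ⊕ 0xD = 0x2.

P[1] = 0x2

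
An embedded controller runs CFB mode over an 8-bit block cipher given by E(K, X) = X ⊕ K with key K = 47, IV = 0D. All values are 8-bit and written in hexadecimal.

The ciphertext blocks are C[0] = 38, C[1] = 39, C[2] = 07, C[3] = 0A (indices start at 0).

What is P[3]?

CFB decryption: P_i = C_i ⊕ E(K, C_{i−1}), with C_{−1} = IV.
P[3]: E(K, 07) = 40; 0A ⊕ 40 = 4A.

P[3] = 4A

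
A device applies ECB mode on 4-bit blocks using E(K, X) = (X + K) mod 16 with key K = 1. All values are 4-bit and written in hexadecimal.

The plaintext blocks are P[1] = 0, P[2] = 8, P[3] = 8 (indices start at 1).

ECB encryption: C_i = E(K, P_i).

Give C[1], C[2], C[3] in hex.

C[1] = 1, C[2] = 9, C[3] = 9

C[1]: E(K, 0) = 1.
C[2]: E(K, 8) = 9.
C[3]: E(K, 8) = 9.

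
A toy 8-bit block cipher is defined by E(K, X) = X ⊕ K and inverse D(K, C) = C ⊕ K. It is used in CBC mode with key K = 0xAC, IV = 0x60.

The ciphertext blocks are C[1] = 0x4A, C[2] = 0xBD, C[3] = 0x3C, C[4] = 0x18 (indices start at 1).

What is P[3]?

CBC decryption: P_i = D(K, C_i) ⊕ C_{i−1}, with C_{0} = IV.
P[3]: D(K, 0x3C) = 0x90; 0x90 ⊕ 0xBD = 0x2D.

P[3] = 0x2D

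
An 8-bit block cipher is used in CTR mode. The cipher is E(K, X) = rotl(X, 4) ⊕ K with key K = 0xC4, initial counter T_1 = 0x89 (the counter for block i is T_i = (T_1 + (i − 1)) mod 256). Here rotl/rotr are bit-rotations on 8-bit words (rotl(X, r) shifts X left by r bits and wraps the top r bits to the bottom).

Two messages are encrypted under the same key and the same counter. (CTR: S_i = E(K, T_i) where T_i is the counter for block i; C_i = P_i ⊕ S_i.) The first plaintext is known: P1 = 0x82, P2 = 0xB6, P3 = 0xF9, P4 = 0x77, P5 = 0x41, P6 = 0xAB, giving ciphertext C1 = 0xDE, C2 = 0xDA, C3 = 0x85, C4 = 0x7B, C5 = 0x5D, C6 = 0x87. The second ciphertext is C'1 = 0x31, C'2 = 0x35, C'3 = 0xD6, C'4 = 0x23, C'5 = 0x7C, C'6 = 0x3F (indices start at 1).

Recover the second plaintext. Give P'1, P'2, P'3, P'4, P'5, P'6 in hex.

P'1 = 0x6D, P'2 = 0x59, P'3 = 0xAA, P'4 = 0x2F, P'5 = 0x60, P'6 = 0x13

In CTR with a reused counter, both messages share the same keystream S_i, so C_i ⊕ C'_i = P_i ⊕ P'_i and thus P'_i = P_i ⊕ C_i ⊕ C'_i.
P'1: 0x82 ⊕ 0xDE ⊕ 0x31 = 0x6D.
P'2: 0xB6 ⊕ 0xDA ⊕ 0x35 = 0x59.
P'3: 0xF9 ⊕ 0x85 ⊕ 0xD6 = 0xAA.
P'4: 0x77 ⊕ 0x7B ⊕ 0x23 = 0x2F.
P'5: 0x41 ⊕ 0x5D ⊕ 0x7C = 0x60.
P'6: 0xAB ⊕ 0x87 ⊕ 0x3F = 0x13.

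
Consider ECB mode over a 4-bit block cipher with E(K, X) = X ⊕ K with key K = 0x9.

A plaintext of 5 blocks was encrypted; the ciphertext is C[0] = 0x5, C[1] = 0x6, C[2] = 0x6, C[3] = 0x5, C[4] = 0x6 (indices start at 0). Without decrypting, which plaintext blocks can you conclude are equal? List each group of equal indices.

P[0] = P[3]; P[1] = P[2] = P[4]

ECB encrypts each block independently with the same key, so equal ciphertext blocks imply equal plaintext blocks.
C[0] = C[3] = 0x5, so P[0] = P[3].
C[1] = C[2] = C[4] = 0x6, so P[1] = P[2] = P[4].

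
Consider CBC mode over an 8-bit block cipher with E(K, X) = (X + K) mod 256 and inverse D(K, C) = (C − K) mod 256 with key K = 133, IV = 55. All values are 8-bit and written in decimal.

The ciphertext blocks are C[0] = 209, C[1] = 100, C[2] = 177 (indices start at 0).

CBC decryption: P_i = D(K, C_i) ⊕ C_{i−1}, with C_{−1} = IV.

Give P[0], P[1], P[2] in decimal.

P[0]: D(K, 209) = 76; 76 ⊕ 55 = 123.
P[1]: D(K, 100) = 223; 223 ⊕ 209 = 14.
P[2]: D(K, 177) = 44; 44 ⊕ 100 = 72.

P[0] = 123, P[1] = 14, P[2] = 72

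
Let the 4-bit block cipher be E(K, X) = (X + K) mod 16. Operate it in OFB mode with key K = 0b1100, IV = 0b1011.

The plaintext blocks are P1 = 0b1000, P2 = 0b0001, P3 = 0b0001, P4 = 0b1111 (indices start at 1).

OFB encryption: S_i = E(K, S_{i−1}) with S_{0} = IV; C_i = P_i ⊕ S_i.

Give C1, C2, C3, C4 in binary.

C1: S = E(K, 0b1011) = 0b0111; 0b1000 ⊕ 0b0111 = 0b1111.
C2: S = E(K, 0b0111) = 0b0011; 0b0001 ⊕ 0b0011 = 0b0010.
C3: S = E(K, 0b0011) = 0b1111; 0b0001 ⊕ 0b1111 = 0b1110.
C4: S = E(K, 0b1111) = 0b1011; 0b1111 ⊕ 0b1011 = 0b0100.

C1 = 0b1111, C2 = 0b0010, C3 = 0b1110, C4 = 0b0100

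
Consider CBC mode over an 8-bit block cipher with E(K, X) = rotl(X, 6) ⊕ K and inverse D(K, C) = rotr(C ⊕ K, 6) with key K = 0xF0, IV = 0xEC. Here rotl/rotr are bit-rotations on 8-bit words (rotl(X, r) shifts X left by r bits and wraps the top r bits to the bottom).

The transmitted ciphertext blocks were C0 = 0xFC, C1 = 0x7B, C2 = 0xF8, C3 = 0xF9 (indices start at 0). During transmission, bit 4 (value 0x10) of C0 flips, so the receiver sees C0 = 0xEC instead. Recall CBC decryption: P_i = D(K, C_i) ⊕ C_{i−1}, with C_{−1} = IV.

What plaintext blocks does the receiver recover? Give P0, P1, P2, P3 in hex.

Only C0 changed, to 0xEC. In CBC, a change in C_i garbles P_i and flips the same bit in P_{i+1}. Decrypting the received ciphertext:
P0: D(K, 0xEC) = 0x70; 0x70 ⊕ 0xEC = 0x9C.
P1: D(K, 0x7B) = 0x2E; 0x2E ⊕ 0xEC = 0xC2.
P2: D(K, 0xF8) = 0x20; 0x20 ⊕ 0x7B = 0x5B.
P3: D(K, 0xF9) = 0x24; 0x24 ⊕ 0xF8 = 0xDC.
Blocks that differ from the original plaintext: P0, P1.

P0 = 0x9C, P1 = 0xC2, P2 = 0x5B, P3 = 0xDC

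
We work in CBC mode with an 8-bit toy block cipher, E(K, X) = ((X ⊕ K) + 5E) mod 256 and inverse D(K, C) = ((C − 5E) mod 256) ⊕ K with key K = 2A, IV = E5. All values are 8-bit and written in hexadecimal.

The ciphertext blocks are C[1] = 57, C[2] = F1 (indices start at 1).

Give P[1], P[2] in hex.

CBC decryption: P_i = D(K, C_i) ⊕ C_{i−1}, with C_{0} = IV.
P[1]: D(K, 57) = D3; D3 ⊕ E5 = 36.
P[2]: D(K, F1) = B9; B9 ⊕ 57 = EE.

P[1] = 36, P[2] = EE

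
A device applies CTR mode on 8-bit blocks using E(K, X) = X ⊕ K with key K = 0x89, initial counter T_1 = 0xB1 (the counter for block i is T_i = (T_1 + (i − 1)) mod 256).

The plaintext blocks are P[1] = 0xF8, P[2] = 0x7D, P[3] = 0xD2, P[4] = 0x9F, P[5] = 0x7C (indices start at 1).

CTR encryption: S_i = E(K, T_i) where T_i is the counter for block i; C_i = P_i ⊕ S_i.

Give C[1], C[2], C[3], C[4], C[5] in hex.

C[1]: T = 0xB1, S = E(K, T) = 0x38; 0xF8 ⊕ 0x38 = 0xC0.
C[2]: T = 0xB2, S = E(K, T) = 0x3B; 0x7D ⊕ 0x3B = 0x46.
C[3]: T = 0xB3, S = E(K, T) = 0x3A; 0xD2 ⊕ 0x3A = 0xE8.
C[4]: T = 0xB4, S = E(K, T) = 0x3D; 0x9F ⊕ 0x3D = 0xA2.
C[5]: T = 0xB5, S = E(K, T) = 0x3C; 0x7C ⊕ 0x3C = 0x40.

C[1] = 0xC0, C[2] = 0x46, C[3] = 0xE8, C[4] = 0xA2, C[5] = 0x40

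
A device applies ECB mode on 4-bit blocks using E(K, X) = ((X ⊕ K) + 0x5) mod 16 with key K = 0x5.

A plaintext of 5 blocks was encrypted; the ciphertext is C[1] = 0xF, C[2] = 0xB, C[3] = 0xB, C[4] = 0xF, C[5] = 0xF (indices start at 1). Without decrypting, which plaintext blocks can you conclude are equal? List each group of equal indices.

ECB encrypts each block independently with the same key, so equal ciphertext blocks imply equal plaintext blocks.
C[1] = C[4] = C[5] = 0xF, so P[1] = P[4] = P[5].
C[2] = C[3] = 0xB, so P[2] = P[3].

P[1] = P[4] = P[5]; P[2] = P[3]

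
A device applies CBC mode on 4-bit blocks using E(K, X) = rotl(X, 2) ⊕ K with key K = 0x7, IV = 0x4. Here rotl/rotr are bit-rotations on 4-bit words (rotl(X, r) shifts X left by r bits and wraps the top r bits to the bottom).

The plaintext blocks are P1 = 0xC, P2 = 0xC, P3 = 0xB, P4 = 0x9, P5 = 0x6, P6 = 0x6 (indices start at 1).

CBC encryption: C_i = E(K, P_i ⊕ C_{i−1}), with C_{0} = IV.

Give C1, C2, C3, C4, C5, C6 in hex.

C1: P1 ⊕ 0x4 = 0x8; E(K, 0x8) = 0x5.
C2: P2 ⊕ 0x5 = 0x9; E(K, 0x9) = 0x1.
C3: P3 ⊕ 0x1 = 0xA; E(K, 0xA) = 0xD.
C4: P4 ⊕ 0xD = 0x4; E(K, 0x4) = 0x6.
C5: P5 ⊕ 0x6 = 0x0; E(K, 0x0) = 0x7.
C6: P6 ⊕ 0x7 = 0x1; E(K, 0x1) = 0x3.

C1 = 0x5, C2 = 0x1, C3 = 0xD, C4 = 0x6, C5 = 0x7, C6 = 0x3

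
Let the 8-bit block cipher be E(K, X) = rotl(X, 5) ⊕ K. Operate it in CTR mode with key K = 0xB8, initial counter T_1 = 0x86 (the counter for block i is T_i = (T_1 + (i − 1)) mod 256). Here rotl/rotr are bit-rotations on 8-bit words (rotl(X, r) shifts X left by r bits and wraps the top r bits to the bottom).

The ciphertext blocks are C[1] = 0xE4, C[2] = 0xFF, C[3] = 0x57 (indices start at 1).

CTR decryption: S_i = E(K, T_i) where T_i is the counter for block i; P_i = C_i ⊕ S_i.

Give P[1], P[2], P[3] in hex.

P[1] = 0x8C, P[2] = 0xB7, P[3] = 0xFE

P[1]: T = 0x86, S = E(K, T) = 0x68; 0xE4 ⊕ 0x68 = 0x8C.
P[2]: T = 0x87, S = E(K, T) = 0x48; 0xFF ⊕ 0x48 = 0xB7.
P[3]: T = 0x88, S = E(K, T) = 0xA9; 0x57 ⊕ 0xA9 = 0xFE.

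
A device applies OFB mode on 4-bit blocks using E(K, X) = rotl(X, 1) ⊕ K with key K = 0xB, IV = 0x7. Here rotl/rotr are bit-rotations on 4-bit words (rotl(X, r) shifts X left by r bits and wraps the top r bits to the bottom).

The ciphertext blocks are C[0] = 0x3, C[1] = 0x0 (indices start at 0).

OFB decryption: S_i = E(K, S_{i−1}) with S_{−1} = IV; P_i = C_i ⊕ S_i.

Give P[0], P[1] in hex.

P[0]: S = E(K, 0x7) = 0x5; 0x3 ⊕ 0x5 = 0x6.
P[1]: S = E(K, 0x5) = 0x1; 0x0 ⊕ 0x1 = 0x1.

P[0] = 0x6, P[1] = 0x1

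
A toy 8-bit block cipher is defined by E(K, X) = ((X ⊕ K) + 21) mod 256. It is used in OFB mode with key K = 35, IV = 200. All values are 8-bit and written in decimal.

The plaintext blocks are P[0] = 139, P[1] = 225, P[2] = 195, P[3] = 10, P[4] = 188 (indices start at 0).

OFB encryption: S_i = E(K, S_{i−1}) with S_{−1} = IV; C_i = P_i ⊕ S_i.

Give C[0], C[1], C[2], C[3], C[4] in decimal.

C[0]: S = E(K, 200) = 0; 139 ⊕ 0 = 139.
C[1]: S = E(K, 0) = 56; 225 ⊕ 56 = 217.
C[2]: S = E(K, 56) = 48; 195 ⊕ 48 = 243.
C[3]: S = E(K, 48) = 40; 10 ⊕ 40 = 34.
C[4]: S = E(K, 40) = 32; 188 ⊕ 32 = 156.

C[0] = 139, C[1] = 217, C[2] = 243, C[3] = 34, C[4] = 156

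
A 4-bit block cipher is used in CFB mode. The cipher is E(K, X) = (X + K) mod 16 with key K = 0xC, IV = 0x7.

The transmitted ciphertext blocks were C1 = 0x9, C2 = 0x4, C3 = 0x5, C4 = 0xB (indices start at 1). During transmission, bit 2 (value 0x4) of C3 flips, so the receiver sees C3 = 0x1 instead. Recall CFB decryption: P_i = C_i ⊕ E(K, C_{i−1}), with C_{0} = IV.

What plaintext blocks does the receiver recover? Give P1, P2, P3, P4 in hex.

Only C3 changed, to 0x1. In CFB, a change in C_i flips the same bit in P_i and garbles P_{i+1}. Decrypting the received ciphertext:
P1: E(K, 0x7) = 0x3; 0x9 ⊕ 0x3 = 0xA.
P2: E(K, 0x9) = 0x5; 0x4 ⊕ 0x5 = 0x1.
P3: E(K, 0x4) = 0x0; 0x1 ⊕ 0x0 = 0x1.
P4: E(K, 0x1) = 0xD; 0xB ⊕ 0xD = 0x6.
Blocks that differ from the original plaintext: P3, P4.

P1 = 0xA, P2 = 0x1, P3 = 0x1, P4 = 0x6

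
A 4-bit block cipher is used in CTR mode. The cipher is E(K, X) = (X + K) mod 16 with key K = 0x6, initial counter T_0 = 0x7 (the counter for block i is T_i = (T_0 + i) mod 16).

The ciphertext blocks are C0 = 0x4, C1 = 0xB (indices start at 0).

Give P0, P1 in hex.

CTR decryption: S_i = E(K, T_i) where T_i is the counter for block i; P_i = C_i ⊕ S_i.
P0: T = 0x7, S = E(K, T) = 0xD; 0x4 ⊕ 0xD = 0x9.
P1: T = 0x8, S = E(K, T) = 0xE; 0xB ⊕ 0xE = 0x5.

P0 = 0x9, P1 = 0x5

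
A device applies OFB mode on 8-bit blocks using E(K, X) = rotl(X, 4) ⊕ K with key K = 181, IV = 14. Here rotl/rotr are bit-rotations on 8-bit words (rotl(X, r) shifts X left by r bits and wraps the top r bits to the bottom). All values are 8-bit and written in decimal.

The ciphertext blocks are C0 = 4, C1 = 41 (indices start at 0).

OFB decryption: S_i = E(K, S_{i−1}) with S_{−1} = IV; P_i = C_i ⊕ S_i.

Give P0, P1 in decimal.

P0 = 81, P1 = 201

P0: S = E(K, 14) = 85; 4 ⊕ 85 = 81.
P1: S = E(K, 85) = 224; 41 ⊕ 224 = 201.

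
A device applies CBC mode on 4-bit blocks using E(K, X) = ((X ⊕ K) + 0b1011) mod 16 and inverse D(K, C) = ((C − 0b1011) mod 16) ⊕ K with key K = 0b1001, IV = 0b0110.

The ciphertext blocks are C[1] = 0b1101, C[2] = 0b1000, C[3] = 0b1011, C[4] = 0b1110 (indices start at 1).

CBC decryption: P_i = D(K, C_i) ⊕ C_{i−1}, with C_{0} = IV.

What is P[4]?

P[4] = 0b0001

P[4]: D(K, 0b1110) = 0b1010; 0b1010 ⊕ 0b1011 = 0b0001.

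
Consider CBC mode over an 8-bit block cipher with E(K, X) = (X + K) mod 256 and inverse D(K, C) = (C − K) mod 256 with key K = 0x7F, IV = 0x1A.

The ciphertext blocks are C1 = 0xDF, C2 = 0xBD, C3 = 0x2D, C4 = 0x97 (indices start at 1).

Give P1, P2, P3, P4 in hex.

CBC decryption: P_i = D(K, C_i) ⊕ C_{i−1}, with C_{0} = IV.
P1: D(K, 0xDF) = 0x60; 0x60 ⊕ 0x1A = 0x7A.
P2: D(K, 0xBD) = 0x3E; 0x3E ⊕ 0xDF = 0xE1.
P3: D(K, 0x2D) = 0xAE; 0xAE ⊕ 0xBD = 0x13.
P4: D(K, 0x97) = 0x18; 0x18 ⊕ 0x2D = 0x35.

P1 = 0x7A, P2 = 0xE1, P3 = 0x13, P4 = 0x35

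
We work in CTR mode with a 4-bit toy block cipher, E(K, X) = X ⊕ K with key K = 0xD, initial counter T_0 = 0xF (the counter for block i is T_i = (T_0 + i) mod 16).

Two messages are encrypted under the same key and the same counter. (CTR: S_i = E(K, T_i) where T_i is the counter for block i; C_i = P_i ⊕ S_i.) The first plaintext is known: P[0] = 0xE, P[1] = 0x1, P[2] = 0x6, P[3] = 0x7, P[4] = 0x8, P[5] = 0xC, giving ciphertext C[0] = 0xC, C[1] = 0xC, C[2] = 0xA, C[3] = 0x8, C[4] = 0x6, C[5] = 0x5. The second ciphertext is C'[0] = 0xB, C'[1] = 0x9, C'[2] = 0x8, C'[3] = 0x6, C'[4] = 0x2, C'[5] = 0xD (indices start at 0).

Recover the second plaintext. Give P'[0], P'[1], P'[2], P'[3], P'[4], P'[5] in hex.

P'[0] = 0x9, P'[1] = 0x4, P'[2] = 0x4, P'[3] = 0x9, P'[4] = 0xC, P'[5] = 0x4

In CTR with a reused counter, both messages share the same keystream S_i, so C_i ⊕ C'_i = P_i ⊕ P'_i and thus P'_i = P_i ⊕ C_i ⊕ C'_i.
P'[0]: 0xE ⊕ 0xC ⊕ 0xB = 0x9.
P'[1]: 0x1 ⊕ 0xC ⊕ 0x9 = 0x4.
P'[2]: 0x6 ⊕ 0xA ⊕ 0x8 = 0x4.
P'[3]: 0x7 ⊕ 0x8 ⊕ 0x6 = 0x9.
P'[4]: 0x8 ⊕ 0x6 ⊕ 0x2 = 0xC.
P'[5]: 0xC ⊕ 0x5 ⊕ 0xD = 0x4.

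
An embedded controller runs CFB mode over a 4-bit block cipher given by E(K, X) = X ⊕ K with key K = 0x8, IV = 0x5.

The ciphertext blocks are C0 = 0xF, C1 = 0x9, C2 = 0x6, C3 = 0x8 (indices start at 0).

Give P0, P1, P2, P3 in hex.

CFB decryption: P_i = C_i ⊕ E(K, C_{i−1}), with C_{−1} = IV.
P0: E(K, 0x5) = 0xD; 0xF ⊕ 0xD = 0x2.
P1: E(K, 0xF) = 0x7; 0x9 ⊕ 0x7 = 0xE.
P2: E(K, 0x9) = 0x1; 0x6 ⊕ 0x1 = 0x7.
P3: E(K, 0x6) = 0xE; 0x8 ⊕ 0xE = 0x6.

P0 = 0x2, P1 = 0xE, P2 = 0x7, P3 = 0x6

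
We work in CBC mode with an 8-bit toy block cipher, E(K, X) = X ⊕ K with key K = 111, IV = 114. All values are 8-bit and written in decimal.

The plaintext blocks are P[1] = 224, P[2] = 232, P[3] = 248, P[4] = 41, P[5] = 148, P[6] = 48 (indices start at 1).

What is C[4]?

C[4] = 171

CBC encryption: C_i = E(K, P_i ⊕ C_{i−1}), with C_{0} = IV.
C[1]: P[1] ⊕ 114 = 146; E(K, 146) = 253.
C[2]: P[2] ⊕ 253 = 21; E(K, 21) = 122.
C[3]: P[3] ⊕ 122 = 130; E(K, 130) = 237.
C[4]: P[4] ⊕ 237 = 196; E(K, 196) = 171.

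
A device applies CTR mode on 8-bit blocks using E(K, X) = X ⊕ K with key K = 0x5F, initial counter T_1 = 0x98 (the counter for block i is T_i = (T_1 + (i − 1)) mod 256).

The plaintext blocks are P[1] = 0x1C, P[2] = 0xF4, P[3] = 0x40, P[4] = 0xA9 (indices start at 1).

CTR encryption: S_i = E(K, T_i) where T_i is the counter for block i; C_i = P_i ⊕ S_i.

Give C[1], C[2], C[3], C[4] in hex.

C[1] = 0xDB, C[2] = 0x32, C[3] = 0x85, C[4] = 0x6D

C[1]: T = 0x98, S = E(K, T) = 0xC7; 0x1C ⊕ 0xC7 = 0xDB.
C[2]: T = 0x99, S = E(K, T) = 0xC6; 0xF4 ⊕ 0xC6 = 0x32.
C[3]: T = 0x9A, S = E(K, T) = 0xC5; 0x40 ⊕ 0xC5 = 0x85.
C[4]: T = 0x9B, S = E(K, T) = 0xC4; 0xA9 ⊕ 0xC4 = 0x6D.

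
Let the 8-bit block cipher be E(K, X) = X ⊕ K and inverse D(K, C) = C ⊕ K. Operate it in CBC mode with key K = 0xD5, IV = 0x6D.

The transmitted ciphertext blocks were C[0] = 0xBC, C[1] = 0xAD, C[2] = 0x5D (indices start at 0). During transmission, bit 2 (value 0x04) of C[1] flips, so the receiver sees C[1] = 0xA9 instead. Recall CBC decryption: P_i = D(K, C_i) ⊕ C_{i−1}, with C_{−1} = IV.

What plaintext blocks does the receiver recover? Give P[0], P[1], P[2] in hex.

P[0] = 0x04, P[1] = 0xC0, P[2] = 0x21

Only C[1] changed, to 0xA9. In CBC, a change in C_i garbles P_i and flips the same bit in P_{i+1}. Decrypting the received ciphertext:
P[0]: D(K, 0xBC) = 0x69; 0x69 ⊕ 0x6D = 0x04.
P[1]: D(K, 0xA9) = 0x7C; 0x7C ⊕ 0xBC = 0xC0.
P[2]: D(K, 0x5D) = 0x88; 0x88 ⊕ 0xA9 = 0x21.
Blocks that differ from the original plaintext: P[1], P[2].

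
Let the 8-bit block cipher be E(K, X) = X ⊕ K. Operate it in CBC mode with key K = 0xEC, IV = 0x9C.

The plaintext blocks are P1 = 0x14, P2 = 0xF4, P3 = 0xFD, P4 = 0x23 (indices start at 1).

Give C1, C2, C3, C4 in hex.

CBC encryption: C_i = E(K, P_i ⊕ C_{i−1}), with C_{0} = IV.
C1: P1 ⊕ 0x9C = 0x88; E(K, 0x88) = 0x64.
C2: P2 ⊕ 0x64 = 0x90; E(K, 0x90) = 0x7C.
C3: P3 ⊕ 0x7C = 0x81; E(K, 0x81) = 0x6D.
C4: P4 ⊕ 0x6D = 0x4E; E(K, 0x4E) = 0xA2.

C1 = 0x64, C2 = 0x7C, C3 = 0x6D, C4 = 0xA2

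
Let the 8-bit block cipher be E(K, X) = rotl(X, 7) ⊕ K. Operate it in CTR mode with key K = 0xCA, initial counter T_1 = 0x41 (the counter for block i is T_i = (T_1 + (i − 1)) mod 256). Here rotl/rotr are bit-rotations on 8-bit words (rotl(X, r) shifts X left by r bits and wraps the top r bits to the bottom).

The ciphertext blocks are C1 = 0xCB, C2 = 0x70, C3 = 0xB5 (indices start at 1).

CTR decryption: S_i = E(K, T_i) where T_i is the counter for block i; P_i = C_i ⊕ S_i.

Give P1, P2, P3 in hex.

P1: T = 0x41, S = E(K, T) = 0x6A; 0xCB ⊕ 0x6A = 0xA1.
P2: T = 0x42, S = E(K, T) = 0xEB; 0x70 ⊕ 0xEB = 0x9B.
P3: T = 0x43, S = E(K, T) = 0x6B; 0xB5 ⊕ 0x6B = 0xDE.

P1 = 0xA1, P2 = 0x9B, P3 = 0xDE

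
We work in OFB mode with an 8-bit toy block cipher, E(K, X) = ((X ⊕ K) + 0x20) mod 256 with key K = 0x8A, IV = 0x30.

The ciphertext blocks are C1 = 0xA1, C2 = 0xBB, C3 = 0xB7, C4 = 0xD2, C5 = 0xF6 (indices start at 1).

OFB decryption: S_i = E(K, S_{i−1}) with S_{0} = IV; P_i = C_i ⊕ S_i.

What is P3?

P3 = 0xAD

P1: S = E(K, 0x30) = 0xDA; 0xA1 ⊕ 0xDA = 0x7B.
P2: S = E(K, 0xDA) = 0x70; 0xBB ⊕ 0x70 = 0xCB.
P3: S = E(K, 0x70) = 0x1A; 0xB7 ⊕ 0x1A = 0xAD.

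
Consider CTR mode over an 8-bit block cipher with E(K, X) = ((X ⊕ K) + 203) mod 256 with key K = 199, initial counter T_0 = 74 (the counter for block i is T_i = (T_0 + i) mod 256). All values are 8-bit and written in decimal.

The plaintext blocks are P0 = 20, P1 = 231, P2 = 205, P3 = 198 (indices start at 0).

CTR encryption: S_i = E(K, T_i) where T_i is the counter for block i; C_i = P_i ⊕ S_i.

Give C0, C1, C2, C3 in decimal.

C0: T = 74, S = E(K, T) = 88; 20 ⊕ 88 = 76.
C1: T = 75, S = E(K, T) = 87; 231 ⊕ 87 = 176.
C2: T = 76, S = E(K, T) = 86; 205 ⊕ 86 = 155.
C3: T = 77, S = E(K, T) = 85; 198 ⊕ 85 = 147.

C0 = 76, C1 = 176, C2 = 155, C3 = 147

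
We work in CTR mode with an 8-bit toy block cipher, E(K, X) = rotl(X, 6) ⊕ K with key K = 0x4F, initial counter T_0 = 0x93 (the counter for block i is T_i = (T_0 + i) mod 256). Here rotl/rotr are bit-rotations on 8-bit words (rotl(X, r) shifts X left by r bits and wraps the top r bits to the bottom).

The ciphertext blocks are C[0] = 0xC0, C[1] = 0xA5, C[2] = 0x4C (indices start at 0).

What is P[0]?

CTR decryption: S_i = E(K, T_i) where T_i is the counter for block i; P_i = C_i ⊕ S_i.
P[0]: T = 0x93, S = E(K, T) = 0xAB; 0xC0 ⊕ 0xAB = 0x6B.

P[0] = 0x6B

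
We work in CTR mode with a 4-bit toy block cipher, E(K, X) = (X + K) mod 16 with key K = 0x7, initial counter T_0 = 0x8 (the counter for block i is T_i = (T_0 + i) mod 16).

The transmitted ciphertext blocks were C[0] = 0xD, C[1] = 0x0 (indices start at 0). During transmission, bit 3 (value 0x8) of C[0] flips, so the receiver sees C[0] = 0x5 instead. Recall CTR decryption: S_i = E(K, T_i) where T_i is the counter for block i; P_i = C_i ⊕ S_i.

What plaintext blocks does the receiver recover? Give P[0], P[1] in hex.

P[0] = 0xA, P[1] = 0x0

Only C[0] changed, to 0x5. In CTR, a change in C_i flips the same bit in P_i only; the keystream is unaffected. Decrypting the received ciphertext:
P[0]: T = 0x8, S = E(K, T) = 0xF; 0x5 ⊕ 0xF = 0xA.
P[1]: T = 0x9, S = E(K, T) = 0x0; 0x0 ⊕ 0x0 = 0x0.
Blocks that differ from the original plaintext: P[0].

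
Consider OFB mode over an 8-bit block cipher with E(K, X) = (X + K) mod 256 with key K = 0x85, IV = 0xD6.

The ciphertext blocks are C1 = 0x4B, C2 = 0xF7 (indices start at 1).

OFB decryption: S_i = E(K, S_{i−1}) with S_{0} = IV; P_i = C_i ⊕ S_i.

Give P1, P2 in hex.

P1: S = E(K, 0xD6) = 0x5B; 0x4B ⊕ 0x5B = 0x10.
P2: S = E(K, 0x5B) = 0xE0; 0xF7 ⊕ 0xE0 = 0x17.

P1 = 0x10, P2 = 0x17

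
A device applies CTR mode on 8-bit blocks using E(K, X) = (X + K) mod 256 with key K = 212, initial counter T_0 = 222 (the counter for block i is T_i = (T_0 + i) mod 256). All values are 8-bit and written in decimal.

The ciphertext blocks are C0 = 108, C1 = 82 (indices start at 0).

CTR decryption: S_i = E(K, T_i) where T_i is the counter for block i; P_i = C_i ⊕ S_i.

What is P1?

P1 = 225

P1: T = 223, S = E(K, T) = 179; 82 ⊕ 179 = 225.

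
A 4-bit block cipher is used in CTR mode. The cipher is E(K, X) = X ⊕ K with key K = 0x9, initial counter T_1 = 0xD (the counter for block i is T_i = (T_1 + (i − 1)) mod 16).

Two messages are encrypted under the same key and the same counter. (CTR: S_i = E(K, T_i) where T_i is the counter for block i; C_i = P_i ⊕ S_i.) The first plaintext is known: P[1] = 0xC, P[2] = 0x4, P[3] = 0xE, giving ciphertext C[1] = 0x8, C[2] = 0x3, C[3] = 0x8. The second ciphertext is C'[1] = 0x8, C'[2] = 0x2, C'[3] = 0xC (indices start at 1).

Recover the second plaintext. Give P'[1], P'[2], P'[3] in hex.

In CTR with a reused counter, both messages share the same keystream S_i, so C_i ⊕ C'_i = P_i ⊕ P'_i and thus P'_i = P_i ⊕ C_i ⊕ C'_i.
P'[1]: 0xC ⊕ 0x8 ⊕ 0x8 = 0xC.
P'[2]: 0x4 ⊕ 0x3 ⊕ 0x2 = 0x5.
P'[3]: 0xE ⊕ 0x8 ⊕ 0xC = 0xA.

P'[1] = 0xC, P'[2] = 0x5, P'[3] = 0xA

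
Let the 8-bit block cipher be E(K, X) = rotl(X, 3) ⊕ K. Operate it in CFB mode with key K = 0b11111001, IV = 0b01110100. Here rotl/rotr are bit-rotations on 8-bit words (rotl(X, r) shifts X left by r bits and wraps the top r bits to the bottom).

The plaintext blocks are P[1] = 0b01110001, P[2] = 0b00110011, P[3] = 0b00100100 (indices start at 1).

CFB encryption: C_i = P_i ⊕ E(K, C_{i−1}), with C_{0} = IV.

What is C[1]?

C[1] = 0b00101011

C[1]: E(K, 0b01110100) = 0b01011010; 0b01110001 ⊕ 0b01011010 = 0b00101011.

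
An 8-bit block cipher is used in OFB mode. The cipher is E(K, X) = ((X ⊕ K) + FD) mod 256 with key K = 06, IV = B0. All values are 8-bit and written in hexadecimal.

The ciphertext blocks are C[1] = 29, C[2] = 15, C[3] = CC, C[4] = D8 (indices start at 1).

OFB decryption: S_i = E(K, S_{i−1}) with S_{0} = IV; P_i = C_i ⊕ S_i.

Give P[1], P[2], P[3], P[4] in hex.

P[1]: S = E(K, B0) = B3; 29 ⊕ B3 = 9A.
P[2]: S = E(K, B3) = B2; 15 ⊕ B2 = A7.
P[3]: S = E(K, B2) = B1; CC ⊕ B1 = 7D.
P[4]: S = E(K, B1) = B4; D8 ⊕ B4 = 6C.

P[1] = 9A, P[2] = A7, P[3] = 7D, P[4] = 6C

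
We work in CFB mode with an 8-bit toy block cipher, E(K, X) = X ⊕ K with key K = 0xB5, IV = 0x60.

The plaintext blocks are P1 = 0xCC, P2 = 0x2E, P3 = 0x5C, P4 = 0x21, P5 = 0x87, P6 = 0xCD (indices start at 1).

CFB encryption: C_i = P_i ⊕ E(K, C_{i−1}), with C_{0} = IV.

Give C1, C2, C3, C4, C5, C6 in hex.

C1: E(K, 0x60) = 0xD5; 0xCC ⊕ 0xD5 = 0x19.
C2: E(K, 0x19) = 0xAC; 0x2E ⊕ 0xAC = 0x82.
C3: E(K, 0x82) = 0x37; 0x5C ⊕ 0x37 = 0x6B.
C4: E(K, 0x6B) = 0xDE; 0x21 ⊕ 0xDE = 0xFF.
C5: E(K, 0xFF) = 0x4A; 0x87 ⊕ 0x4A = 0xCD.
C6: E(K, 0xCD) = 0x78; 0xCD ⊕ 0x78 = 0xB5.

C1 = 0x19, C2 = 0x82, C3 = 0x6B, C4 = 0xFF, C5 = 0xCD, C6 = 0xB5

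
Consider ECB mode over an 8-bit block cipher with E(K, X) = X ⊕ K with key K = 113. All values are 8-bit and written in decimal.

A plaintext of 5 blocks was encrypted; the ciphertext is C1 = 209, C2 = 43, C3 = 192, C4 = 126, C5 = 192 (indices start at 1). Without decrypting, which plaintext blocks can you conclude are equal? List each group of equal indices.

P3 = P5

ECB encrypts each block independently with the same key, so equal ciphertext blocks imply equal plaintext blocks.
C3 = C5 = 192, so P3 = P5.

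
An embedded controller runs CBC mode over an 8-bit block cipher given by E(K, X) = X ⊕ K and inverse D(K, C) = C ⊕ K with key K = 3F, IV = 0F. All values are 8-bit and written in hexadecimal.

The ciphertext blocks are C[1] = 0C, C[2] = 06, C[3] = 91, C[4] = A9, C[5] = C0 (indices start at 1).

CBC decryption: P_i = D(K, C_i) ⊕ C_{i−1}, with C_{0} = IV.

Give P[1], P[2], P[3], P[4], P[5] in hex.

P[1] = 3C, P[2] = 35, P[3] = A8, P[4] = 07, P[5] = 56

P[1]: D(K, 0C) = 33; 33 ⊕ 0F = 3C.
P[2]: D(K, 06) = 39; 39 ⊕ 0C = 35.
P[3]: D(K, 91) = AE; AE ⊕ 06 = A8.
P[4]: D(K, A9) = 96; 96 ⊕ 91 = 07.
P[5]: D(K, C0) = FF; FF ⊕ A9 = 56.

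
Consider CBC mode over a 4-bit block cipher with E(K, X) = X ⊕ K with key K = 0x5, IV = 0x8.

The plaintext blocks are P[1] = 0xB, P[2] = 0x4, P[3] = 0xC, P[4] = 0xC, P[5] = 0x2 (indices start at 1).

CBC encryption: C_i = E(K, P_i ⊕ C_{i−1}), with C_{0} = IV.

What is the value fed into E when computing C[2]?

C[1]: P[1] ⊕ 0x8 = 0x3; E(K, 0x3) = 0x6.
C[2]: P[2] ⊕ 0x6 = 0x2; E(K, 0x2) = 0x7.
So the input to E for block [2] is 0x2.

0x2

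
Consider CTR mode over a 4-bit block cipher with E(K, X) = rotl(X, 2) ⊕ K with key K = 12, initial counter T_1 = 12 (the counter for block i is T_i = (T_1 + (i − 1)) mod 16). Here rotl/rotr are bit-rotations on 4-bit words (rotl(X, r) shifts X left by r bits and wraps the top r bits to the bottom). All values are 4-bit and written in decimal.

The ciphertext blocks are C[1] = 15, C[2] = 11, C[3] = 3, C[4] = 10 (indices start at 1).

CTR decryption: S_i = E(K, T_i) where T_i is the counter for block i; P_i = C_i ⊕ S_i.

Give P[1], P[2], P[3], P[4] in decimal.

P[1]: T = 12, S = E(K, T) = 15; 15 ⊕ 15 = 0.
P[2]: T = 13, S = E(K, T) = 11; 11 ⊕ 11 = 0.
P[3]: T = 14, S = E(K, T) = 7; 3 ⊕ 7 = 4.
P[4]: T = 15, S = E(K, T) = 3; 10 ⊕ 3 = 9.

P[1] = 0, P[2] = 0, P[3] = 4, P[4] = 9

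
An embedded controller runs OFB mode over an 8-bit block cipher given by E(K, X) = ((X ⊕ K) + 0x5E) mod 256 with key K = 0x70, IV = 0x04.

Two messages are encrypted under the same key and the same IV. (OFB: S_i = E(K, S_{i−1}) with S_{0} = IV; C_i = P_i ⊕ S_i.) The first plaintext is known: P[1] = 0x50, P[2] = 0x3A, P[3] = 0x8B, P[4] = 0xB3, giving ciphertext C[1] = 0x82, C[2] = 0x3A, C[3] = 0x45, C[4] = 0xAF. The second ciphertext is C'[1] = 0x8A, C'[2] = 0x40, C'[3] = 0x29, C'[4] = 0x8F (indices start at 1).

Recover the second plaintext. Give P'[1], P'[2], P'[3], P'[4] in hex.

P'[1] = 0x58, P'[2] = 0x40, P'[3] = 0xE7, P'[4] = 0x93

In OFB with a reused IV, both messages share the same keystream S_i, so C_i ⊕ C'_i = P_i ⊕ P'_i and thus P'_i = P_i ⊕ C_i ⊕ C'_i.
P'[1]: 0x50 ⊕ 0x82 ⊕ 0x8A = 0x58.
P'[2]: 0x3A ⊕ 0x3A ⊕ 0x40 = 0x40.
P'[3]: 0x8B ⊕ 0x45 ⊕ 0x29 = 0xE7.
P'[4]: 0xB3 ⊕ 0xAF ⊕ 0x8F = 0x93.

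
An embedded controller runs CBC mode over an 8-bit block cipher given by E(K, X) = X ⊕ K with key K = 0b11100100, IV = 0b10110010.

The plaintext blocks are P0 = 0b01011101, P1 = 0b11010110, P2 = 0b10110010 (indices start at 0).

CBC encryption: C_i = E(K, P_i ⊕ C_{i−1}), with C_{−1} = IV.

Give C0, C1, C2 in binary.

C0 = 0b00001011, C1 = 0b00111001, C2 = 0b01101111

C0: P0 ⊕ 0b10110010 = 0b11101111; E(K, 0b11101111) = 0b00001011.
C1: P1 ⊕ 0b00001011 = 0b11011101; E(K, 0b11011101) = 0b00111001.
C2: P2 ⊕ 0b00111001 = 0b10001011; E(K, 0b10001011) = 0b01101111.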